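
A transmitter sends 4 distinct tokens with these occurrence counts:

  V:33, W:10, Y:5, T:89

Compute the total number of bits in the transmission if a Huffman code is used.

200

Build the Huffman tree bottom-up:
Y(5) + W(10) → 15
15 + V(33) → 48
48 + T(89) → 137
The encoded length is the sum of every internal node's weight: 15 + 48 + 137 = 200 bits.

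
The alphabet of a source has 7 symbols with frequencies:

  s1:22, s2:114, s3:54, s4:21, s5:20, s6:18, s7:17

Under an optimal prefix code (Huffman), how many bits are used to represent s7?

4

Repeatedly merge the two smallest:
merge s7(17) and s6(18): 35
merge s5(20) and s4(21): 41
merge s1(22) and 35: 57
merge 41 and s3(54): 95
merge 57 and 95: 152
merge s2(114) and 152: 266
s7's leaf is at depth 4, giving a 4-bit codeword.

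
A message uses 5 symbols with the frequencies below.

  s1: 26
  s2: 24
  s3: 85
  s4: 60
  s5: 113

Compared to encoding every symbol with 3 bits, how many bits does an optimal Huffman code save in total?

Fixed-length: 3 bits × 308 symbols = 924 bits.
Huffman merges:
combine s2(24), s1(26) → 50
combine 50, s4(60) → 110
combine s3(85), 110 → 195
combine s5(113), 195 → 308
Huffman total = 50 + 110 + 195 + 308 = 663 bits.
Saving = 924 − 663 = 261 bits.

261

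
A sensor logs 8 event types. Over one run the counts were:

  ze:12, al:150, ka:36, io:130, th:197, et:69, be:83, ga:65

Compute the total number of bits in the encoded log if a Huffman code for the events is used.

Merge the two smallest weights repeatedly:
ze(12) + ka(36) → 48
48 + ga(65) → 113
et(69) + be(83) → 152
113 + io(130) → 243
al(150) + 152 → 302
th(197) + 243 → 440
302 + 440 → 742
Total encoded bits = sum of merged weights = 48 + 113 + 152 + 243 + 302 + 440 + 742 = 2040.

2040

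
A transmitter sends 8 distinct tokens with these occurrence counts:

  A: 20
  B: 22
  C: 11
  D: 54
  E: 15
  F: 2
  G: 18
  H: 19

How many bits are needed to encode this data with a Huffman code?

Greedily combine the two least-frequent nodes:
combine F(2), C(11) → 13
combine 13, E(15) → 28
combine G(18), H(19) → 37
combine A(20), B(22) → 42
combine 28, 37 → 65
combine 42, D(54) → 96
combine 65, 96 → 161
Each symbol's bit-cost is frequency × depth; summing gives 442 bits (equivalently 13 + 28 + 37 + 42 + 65 + 96 + 161).

442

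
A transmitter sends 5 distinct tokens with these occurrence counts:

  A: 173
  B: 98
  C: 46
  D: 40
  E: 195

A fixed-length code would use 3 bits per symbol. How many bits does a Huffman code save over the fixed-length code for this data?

477

Fixed-length: 3 bits × 552 symbols = 1656 bits.
Huffman merges:
merge D(40) and C(46): 86
merge 86 and B(98): 184
merge A(173) and 184: 357
merge E(195) and 357: 552
Huffman total = 86 + 184 + 357 + 552 = 1179 bits.
Saving = 1656 − 1179 = 477 bits.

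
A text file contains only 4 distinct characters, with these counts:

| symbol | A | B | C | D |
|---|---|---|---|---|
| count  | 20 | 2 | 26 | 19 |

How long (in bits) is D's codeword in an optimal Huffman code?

3

Build the tree from the bottom:
merge B(2) and D(19): 21
merge A(20) and 21: 41
merge C(26) and 41: 67
D sits 3 levels below the root, so its codeword is 3 bits.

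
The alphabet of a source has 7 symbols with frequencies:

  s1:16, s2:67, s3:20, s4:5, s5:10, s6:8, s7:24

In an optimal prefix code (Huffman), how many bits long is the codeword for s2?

1

Build the tree from the bottom:
merge s4(5) and s6(8): 13
merge s5(10) and 13: 23
merge s1(16) and s3(20): 36
merge 23 and s7(24): 47
merge 36 and 47: 83
merge s2(67) and 83: 150
s2 is a child of the root — depth 1, so its codeword is a single bit.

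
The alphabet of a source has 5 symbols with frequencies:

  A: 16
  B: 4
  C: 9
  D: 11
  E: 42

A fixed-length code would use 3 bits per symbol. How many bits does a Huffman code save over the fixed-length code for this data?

87

Fixed-length: 3 bits × 82 symbols = 246 bits.
Huffman merges:
merge B(4) and C(9): 13
merge D(11) and 13: 24
merge A(16) and 24: 40
merge 40 and E(42): 82
Huffman total = 13 + 24 + 40 + 82 = 159 bits.
Saving = 246 − 159 = 87 bits.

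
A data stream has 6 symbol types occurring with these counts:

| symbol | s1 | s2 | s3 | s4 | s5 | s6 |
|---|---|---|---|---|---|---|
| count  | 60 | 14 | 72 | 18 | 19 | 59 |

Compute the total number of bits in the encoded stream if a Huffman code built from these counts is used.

Merge the two smallest weights repeatedly:
merge s2(14) and s4(18): 32
merge s5(19) and 32: 51
merge 51 and s6(59): 110
merge s1(60) and s3(72): 132
merge 110 and 132: 242
Each symbol's bit-cost is frequency × depth; summing gives 567 bits (equivalently 32 + 51 + 110 + 132 + 242).

567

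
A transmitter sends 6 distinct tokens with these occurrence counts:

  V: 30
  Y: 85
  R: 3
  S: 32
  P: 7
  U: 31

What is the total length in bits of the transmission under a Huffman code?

404

Greedily combine the two least-frequent nodes:
merge R(3) and P(7): 10
merge 10 and V(30): 40
merge U(31) and S(32): 63
merge 40 and 63: 103
merge Y(85) and 103: 188
The encoded length is the sum of every internal node's weight: 10 + 40 + 63 + 103 + 188 = 404 bits.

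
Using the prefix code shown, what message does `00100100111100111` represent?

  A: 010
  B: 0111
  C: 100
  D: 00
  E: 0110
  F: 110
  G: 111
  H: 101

DCCGCG

Read left to right; each codeword is recognised as soon as it completes (prefix code):
  00→D | 100→C | 100→C | 111→G | 100→C | 111→G
Decoded message: DCCGCG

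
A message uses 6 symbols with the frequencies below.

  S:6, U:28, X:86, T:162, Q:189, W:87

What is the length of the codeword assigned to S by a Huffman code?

4

Build the tree from the bottom:
merge S(6) and U(28): 34
merge 34 and X(86): 120
merge W(87) and 120: 207
merge T(162) and Q(189): 351
merge 207 and 351: 558
The subtree containing S is merged 4 times, so code length = 4.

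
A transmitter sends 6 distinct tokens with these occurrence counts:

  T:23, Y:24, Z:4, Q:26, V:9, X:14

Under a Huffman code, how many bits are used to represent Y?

Huffman merges, smallest pair first:
merge Z(4) and V(9): 13
merge 13 and X(14): 27
merge T(23) and Y(24): 47
merge Q(26) and 27: 53
merge 47 and 53: 100
The subtree containing Y is merged 2 times, so code length = 2.

2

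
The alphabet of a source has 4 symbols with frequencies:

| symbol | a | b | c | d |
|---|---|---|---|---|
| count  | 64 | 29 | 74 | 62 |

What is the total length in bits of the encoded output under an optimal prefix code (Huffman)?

458

Build the Huffman tree bottom-up:
combine b(29), d(62) → 91
combine a(64), c(74) → 138
combine 91, 138 → 229
The encoded length is the sum of every internal node's weight: 91 + 138 + 229 = 458 bits.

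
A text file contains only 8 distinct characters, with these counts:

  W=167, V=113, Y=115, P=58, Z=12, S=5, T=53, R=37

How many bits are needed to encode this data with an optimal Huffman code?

1463

Greedily combine the two least-frequent nodes:
merge S(5) and Z(12): 17
merge 17 and R(37): 54
merge T(53) and 54: 107
merge P(58) and 107: 165
merge V(113) and Y(115): 228
merge 165 and W(167): 332
merge 228 and 332: 560
Total encoded bits = sum of merged weights = 17 + 54 + 107 + 165 + 228 + 332 + 560 = 1463.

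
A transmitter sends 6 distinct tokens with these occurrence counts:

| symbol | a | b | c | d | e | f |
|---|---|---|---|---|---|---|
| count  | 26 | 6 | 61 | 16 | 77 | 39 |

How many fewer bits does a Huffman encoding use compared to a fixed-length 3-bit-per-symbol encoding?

Fixed-length: 3 bits × 225 symbols = 675 bits.
Huffman merges:
merge b(6) and d(16): 22
merge 22 and a(26): 48
merge f(39) and 48: 87
merge c(61) and e(77): 138
merge 87 and 138: 225
Huffman total = 22 + 48 + 87 + 138 + 225 = 520 bits.
Saving = 675 − 520 = 155 bits.

155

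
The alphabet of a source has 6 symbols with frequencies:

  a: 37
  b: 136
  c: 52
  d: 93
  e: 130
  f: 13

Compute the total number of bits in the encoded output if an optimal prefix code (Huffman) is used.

Merge the two smallest weights repeatedly:
combine f(13), a(37) → 50
combine 50, c(52) → 102
combine d(93), 102 → 195
combine e(130), b(136) → 266
combine 195, 266 → 461
Total encoded bits = sum of merged weights = 50 + 102 + 195 + 266 + 461 = 1074.

1074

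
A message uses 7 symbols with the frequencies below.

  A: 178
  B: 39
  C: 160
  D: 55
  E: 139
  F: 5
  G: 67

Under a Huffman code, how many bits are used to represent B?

5

Huffman merges, smallest pair first:
merge F(5) and B(39): 44
merge 44 and D(55): 99
merge G(67) and 99: 166
merge E(139) and C(160): 299
merge 166 and A(178): 344
merge 299 and 344: 643
The subtree containing B is merged 5 times, so code length = 5.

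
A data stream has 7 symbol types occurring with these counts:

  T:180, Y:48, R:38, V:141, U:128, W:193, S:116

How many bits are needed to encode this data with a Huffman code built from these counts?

Merge the two smallest weights repeatedly:
merge R(38) and Y(48): 86
merge 86 and S(116): 202
merge U(128) and V(141): 269
merge T(180) and W(193): 373
merge 202 and 269: 471
merge 373 and 471: 844
Total encoded bits = sum of merged weights = 86 + 202 + 269 + 373 + 471 + 844 = 2245.

2245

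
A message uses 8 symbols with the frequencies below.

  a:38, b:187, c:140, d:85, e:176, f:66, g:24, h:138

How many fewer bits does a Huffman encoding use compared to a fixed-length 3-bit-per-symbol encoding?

173

Fixed-length: 3 bits × 854 symbols = 2562 bits.
Huffman merges:
combine g(24), a(38) → 62
combine 62, f(66) → 128
combine d(85), 128 → 213
combine h(138), c(140) → 278
combine e(176), b(187) → 363
combine 213, 278 → 491
combine 363, 491 → 854
Huffman total = 62 + 128 + 213 + 278 + 363 + 491 + 854 = 2389 bits.
Saving = 2562 − 2389 = 173 bits.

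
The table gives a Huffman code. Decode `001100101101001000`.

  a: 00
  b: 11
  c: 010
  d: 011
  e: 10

abaebcca

Read left to right; each codeword is recognised as soon as it completes (prefix code):
  00→a | 11→b | 00→a | 10→e | 11→b | 010→c | 010→c | 00→a
Decoded message: abaebcca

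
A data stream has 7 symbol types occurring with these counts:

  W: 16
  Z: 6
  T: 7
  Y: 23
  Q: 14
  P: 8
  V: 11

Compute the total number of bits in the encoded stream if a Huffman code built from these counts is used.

229

Merge the two smallest weights repeatedly:
combine Z(6), T(7) → 13
combine P(8), V(11) → 19
combine 13, Q(14) → 27
combine W(16), 19 → 35
combine Y(23), 27 → 50
combine 35, 50 → 85
Each symbol's bit-cost is frequency × depth; summing gives 229 bits (equivalently 13 + 19 + 27 + 35 + 50 + 85).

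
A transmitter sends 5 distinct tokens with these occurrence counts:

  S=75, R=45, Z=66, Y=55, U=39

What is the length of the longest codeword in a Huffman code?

Merge the two lowest-weight nodes at each step:
combine U(39), R(45) → 84
combine Y(55), Z(66) → 121
combine S(75), 84 → 159
combine 121, 159 → 280
The first pair merged (U, R) ends up deepest, at depth 3.

3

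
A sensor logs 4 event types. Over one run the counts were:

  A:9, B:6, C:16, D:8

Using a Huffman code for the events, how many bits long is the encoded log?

76

Build the Huffman tree bottom-up:
B(6) + D(8) → 14
A(9) + 14 → 23
C(16) + 23 → 39
Total encoded bits = sum of merged weights = 14 + 23 + 39 = 76.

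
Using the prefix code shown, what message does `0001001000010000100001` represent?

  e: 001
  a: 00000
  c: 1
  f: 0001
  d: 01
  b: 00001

febbb

Read left to right; each codeword is recognised as soon as it completes (prefix code):
  0001→f | 001→e | 00001→b | 00001→b | 00001→b
Decoded message: febbb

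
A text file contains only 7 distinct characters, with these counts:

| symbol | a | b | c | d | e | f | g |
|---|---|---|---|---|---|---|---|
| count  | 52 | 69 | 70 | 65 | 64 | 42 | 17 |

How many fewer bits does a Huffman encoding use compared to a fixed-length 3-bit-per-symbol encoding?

Fixed-length: 3 bits × 379 symbols = 1137 bits.
Huffman merges:
g(17) + f(42) → 59
a(52) + 59 → 111
e(64) + d(65) → 129
b(69) + c(70) → 139
111 + 129 → 240
139 + 240 → 379
Huffman total = 59 + 111 + 129 + 139 + 240 + 379 = 1057 bits.
Saving = 1137 − 1057 = 80 bits.

80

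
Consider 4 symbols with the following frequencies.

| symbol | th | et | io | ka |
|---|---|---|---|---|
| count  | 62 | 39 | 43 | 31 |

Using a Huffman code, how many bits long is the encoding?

Merge the two smallest weights repeatedly:
combine ka(31), et(39) → 70
combine io(43), th(62) → 105
combine 70, 105 → 175
Total encoded bits = sum of merged weights = 70 + 105 + 175 = 350.

350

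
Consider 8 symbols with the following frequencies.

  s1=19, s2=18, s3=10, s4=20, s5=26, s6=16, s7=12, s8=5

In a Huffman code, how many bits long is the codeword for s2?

3

Huffman merges, smallest pair first:
merge s8(5) and s3(10): 15
merge s7(12) and 15: 27
merge s6(16) and s2(18): 34
merge s1(19) and s4(20): 39
merge s5(26) and 27: 53
merge 34 and 39: 73
merge 53 and 73: 126
s2's leaf is at depth 3, giving a 3-bit codeword.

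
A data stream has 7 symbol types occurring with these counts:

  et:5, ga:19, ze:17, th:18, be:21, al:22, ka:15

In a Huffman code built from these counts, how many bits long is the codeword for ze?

3

Build the tree from the bottom:
combine et(5), ka(15) → 20
combine ze(17), th(18) → 35
combine ga(19), 20 → 39
combine be(21), al(22) → 43
combine 35, 39 → 74
combine 43, 74 → 117
ze sits 3 levels below the root, so its codeword is 3 bits.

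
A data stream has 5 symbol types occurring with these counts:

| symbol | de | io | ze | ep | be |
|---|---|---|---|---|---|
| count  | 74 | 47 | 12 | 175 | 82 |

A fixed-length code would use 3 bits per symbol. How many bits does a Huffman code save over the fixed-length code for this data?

373

Fixed-length: 3 bits × 390 symbols = 1170 bits.
Huffman merges:
combine ze(12), io(47) → 59
combine 59, de(74) → 133
combine be(82), 133 → 215
combine ep(175), 215 → 390
Huffman total = 59 + 133 + 215 + 390 = 797 bits.
Saving = 1170 − 797 = 373 bits.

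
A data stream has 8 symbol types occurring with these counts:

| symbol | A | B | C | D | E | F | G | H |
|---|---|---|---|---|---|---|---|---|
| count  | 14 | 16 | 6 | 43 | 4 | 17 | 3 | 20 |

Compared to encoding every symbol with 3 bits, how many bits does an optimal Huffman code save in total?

Fixed-length: 3 bits × 123 symbols = 369 bits.
Huffman merges:
merge G(3) and E(4): 7
merge C(6) and 7: 13
merge 13 and A(14): 27
merge B(16) and F(17): 33
merge H(20) and 27: 47
merge 33 and D(43): 76
merge 47 and 76: 123
Huffman total = 7 + 13 + 27 + 33 + 47 + 76 + 123 = 326 bits.
Saving = 369 − 326 = 43 bits.

43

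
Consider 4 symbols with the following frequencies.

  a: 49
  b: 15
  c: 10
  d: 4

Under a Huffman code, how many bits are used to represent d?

Repeatedly merge the two smallest:
merge d(4) and c(10): 14
merge 14 and b(15): 29
merge 29 and a(49): 78
d's leaf is at depth 3, giving a 3-bit codeword.

3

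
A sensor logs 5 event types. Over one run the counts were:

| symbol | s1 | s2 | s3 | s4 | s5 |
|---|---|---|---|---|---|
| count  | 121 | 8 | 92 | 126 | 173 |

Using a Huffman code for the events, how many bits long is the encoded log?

1140

Build the Huffman tree bottom-up:
merge s2(8) and s3(92): 100
merge 100 and s1(121): 221
merge s4(126) and s5(173): 299
merge 221 and 299: 520
Total encoded bits = sum of merged weights = 100 + 221 + 299 + 520 = 1140.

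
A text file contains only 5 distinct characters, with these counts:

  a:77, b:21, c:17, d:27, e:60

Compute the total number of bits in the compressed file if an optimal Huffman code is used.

Greedily combine the two least-frequent nodes:
c(17) + b(21) → 38
d(27) + 38 → 65
e(60) + 65 → 125
a(77) + 125 → 202
Total encoded bits = sum of merged weights = 38 + 65 + 125 + 202 = 430.

430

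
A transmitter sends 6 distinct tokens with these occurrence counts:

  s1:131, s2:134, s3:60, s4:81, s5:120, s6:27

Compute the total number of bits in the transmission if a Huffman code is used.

Greedily combine the two least-frequent nodes:
combine s6(27), s3(60) → 87
combine s4(81), 87 → 168
combine s5(120), s1(131) → 251
combine s2(134), 168 → 302
combine 251, 302 → 553
Total encoded bits = sum of merged weights = 87 + 168 + 251 + 302 + 553 = 1361.

1361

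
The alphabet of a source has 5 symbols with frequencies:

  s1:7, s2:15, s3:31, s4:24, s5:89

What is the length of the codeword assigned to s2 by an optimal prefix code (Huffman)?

Huffman merges, smallest pair first:
s1(7) + s2(15) → 22
22 + s4(24) → 46
s3(31) + 46 → 77
77 + s5(89) → 166
The subtree containing s2 is merged 4 times, so code length = 4.

4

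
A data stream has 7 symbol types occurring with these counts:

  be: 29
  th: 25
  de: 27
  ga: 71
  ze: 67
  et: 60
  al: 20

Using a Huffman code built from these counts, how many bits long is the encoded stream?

Greedily combine the two least-frequent nodes:
merge al(20) and th(25): 45
merge de(27) and be(29): 56
merge 45 and 56: 101
merge et(60) and ze(67): 127
merge ga(71) and 101: 172
merge 127 and 172: 299
Total encoded bits = sum of merged weights = 45 + 56 + 101 + 127 + 172 + 299 = 800.

800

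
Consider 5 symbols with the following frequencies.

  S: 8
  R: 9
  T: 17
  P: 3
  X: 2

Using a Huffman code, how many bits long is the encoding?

Greedily combine the two least-frequent nodes:
combine X(2), P(3) → 5
combine 5, S(8) → 13
combine R(9), 13 → 22
combine T(17), 22 → 39
Total encoded bits = sum of merged weights = 5 + 13 + 22 + 39 = 79.

79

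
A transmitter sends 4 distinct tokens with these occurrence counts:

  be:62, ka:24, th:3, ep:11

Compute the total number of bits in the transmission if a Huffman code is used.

152

Build the Huffman tree bottom-up:
merge th(3) and ep(11): 14
merge 14 and ka(24): 38
merge 38 and be(62): 100
Each symbol's bit-cost is frequency × depth; summing gives 152 bits (equivalently 14 + 38 + 100).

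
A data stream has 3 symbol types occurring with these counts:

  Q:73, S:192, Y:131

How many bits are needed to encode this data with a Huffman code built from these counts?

Build the Huffman tree bottom-up:
Q(73) + Y(131) → 204
S(192) + 204 → 396
Each symbol's bit-cost is frequency × depth; summing gives 600 bits (equivalently 204 + 396).

600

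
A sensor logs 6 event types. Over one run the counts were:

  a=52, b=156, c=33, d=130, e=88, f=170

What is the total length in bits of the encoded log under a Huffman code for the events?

Merge the two smallest weights repeatedly:
combine c(33), a(52) → 85
combine 85, e(88) → 173
combine d(130), b(156) → 286
combine f(170), 173 → 343
combine 286, 343 → 629
Each symbol's bit-cost is frequency × depth; summing gives 1516 bits (equivalently 85 + 173 + 286 + 343 + 629).

1516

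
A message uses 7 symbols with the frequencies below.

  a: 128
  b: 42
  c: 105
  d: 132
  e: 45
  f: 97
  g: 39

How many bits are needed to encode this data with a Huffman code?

Merge the two smallest weights repeatedly:
merge g(39) and b(42): 81
merge e(45) and 81: 126
merge f(97) and c(105): 202
merge 126 and a(128): 254
merge d(132) and 202: 334
merge 254 and 334: 588
Total encoded bits = sum of merged weights = 81 + 126 + 202 + 254 + 334 + 588 = 1585.

1585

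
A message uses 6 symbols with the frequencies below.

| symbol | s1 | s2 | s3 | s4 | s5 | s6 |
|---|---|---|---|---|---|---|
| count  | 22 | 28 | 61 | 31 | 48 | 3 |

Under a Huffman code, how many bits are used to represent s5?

2

Build the tree from the bottom:
s6(3) + s1(22) → 25
25 + s2(28) → 53
s4(31) + s5(48) → 79
53 + s3(61) → 114
79 + 114 → 193
s5 sits 2 levels below the root, so its codeword is 2 bits.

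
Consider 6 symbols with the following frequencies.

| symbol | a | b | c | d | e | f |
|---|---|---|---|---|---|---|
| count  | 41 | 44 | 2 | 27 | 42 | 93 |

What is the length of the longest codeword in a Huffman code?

4

Merge the two lowest-weight nodes at each step:
merge c(2) and d(27): 29
merge 29 and a(41): 70
merge e(42) and b(44): 86
merge 70 and 86: 156
merge f(93) and 156: 249
Maximum depth reached is 4.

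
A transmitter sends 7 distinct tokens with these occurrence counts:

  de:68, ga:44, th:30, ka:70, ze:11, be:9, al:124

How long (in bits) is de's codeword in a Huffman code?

Repeatedly merge the two smallest:
combine be(9), ze(11) → 20
combine 20, th(30) → 50
combine ga(44), 50 → 94
combine de(68), ka(70) → 138
combine 94, al(124) → 218
combine 138, 218 → 356
de's leaf is at depth 2, giving a 2-bit codeword.

2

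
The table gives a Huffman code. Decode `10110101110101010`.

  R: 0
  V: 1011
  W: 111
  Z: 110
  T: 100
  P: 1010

VRVPP

Read left to right; each codeword is recognised as soon as it completes (prefix code):
  1011→V | 0→R | 1011→V | 1010→P | 1010→P
Decoded message: VRVPP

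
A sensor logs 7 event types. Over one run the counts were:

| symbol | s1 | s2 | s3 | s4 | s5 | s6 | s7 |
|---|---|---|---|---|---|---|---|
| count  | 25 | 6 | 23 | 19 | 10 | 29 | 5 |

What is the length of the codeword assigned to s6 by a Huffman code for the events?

Repeatedly merge the two smallest:
s7(5) + s2(6) → 11
s5(10) + 11 → 21
s4(19) + 21 → 40
s3(23) + s1(25) → 48
s6(29) + 40 → 69
48 + 69 → 117
s6's leaf is at depth 2, giving a 2-bit codeword.

2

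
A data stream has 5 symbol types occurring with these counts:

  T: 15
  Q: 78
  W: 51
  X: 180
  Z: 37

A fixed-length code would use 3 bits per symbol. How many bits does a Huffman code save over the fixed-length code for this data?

Fixed-length: 3 bits × 361 symbols = 1083 bits.
Huffman merges:
combine T(15), Z(37) → 52
combine W(51), 52 → 103
combine Q(78), 103 → 181
combine X(180), 181 → 361
Huffman total = 52 + 103 + 181 + 361 = 697 bits.
Saving = 1083 − 697 = 386 bits.

386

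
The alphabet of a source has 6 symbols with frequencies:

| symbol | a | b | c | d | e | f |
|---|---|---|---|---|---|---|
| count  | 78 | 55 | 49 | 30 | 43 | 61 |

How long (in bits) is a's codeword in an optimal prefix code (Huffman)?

2

Repeatedly merge the two smallest:
combine d(30), e(43) → 73
combine c(49), b(55) → 104
combine f(61), 73 → 134
combine a(78), 104 → 182
combine 134, 182 → 316
a's leaf is at depth 2, giving a 2-bit codeword.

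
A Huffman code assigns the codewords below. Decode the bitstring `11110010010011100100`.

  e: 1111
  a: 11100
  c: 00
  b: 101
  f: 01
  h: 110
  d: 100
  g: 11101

ecddad

Read left to right; each codeword is recognised as soon as it completes (prefix code):
  1111→e | 00→c | 100→d | 100→d | 11100→a | 100→d
Decoded message: ecddad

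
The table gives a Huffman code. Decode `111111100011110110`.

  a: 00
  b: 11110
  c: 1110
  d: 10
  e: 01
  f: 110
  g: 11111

Read left to right; each codeword is recognised as soon as it completes (prefix code):
  11111→g | 110→f | 00→a | 11110→b | 110→f
Decoded message: gfabf

gfabf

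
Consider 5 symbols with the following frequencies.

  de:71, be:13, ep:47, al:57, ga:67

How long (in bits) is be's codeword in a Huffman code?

Huffman merges, smallest pair first:
merge be(13) and ep(47): 60
merge al(57) and 60: 117
merge ga(67) and de(71): 138
merge 117 and 138: 255
The subtree containing be is merged 3 times, so code length = 3.

3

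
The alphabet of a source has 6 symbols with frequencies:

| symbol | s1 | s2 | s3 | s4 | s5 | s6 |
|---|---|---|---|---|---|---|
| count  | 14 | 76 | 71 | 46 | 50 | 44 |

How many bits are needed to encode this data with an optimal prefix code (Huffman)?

756

Merge the two smallest weights repeatedly:
s1(14) + s6(44) → 58
s4(46) + s5(50) → 96
58 + s3(71) → 129
s2(76) + 96 → 172
129 + 172 → 301
Total encoded bits = sum of merged weights = 58 + 96 + 129 + 172 + 301 = 756.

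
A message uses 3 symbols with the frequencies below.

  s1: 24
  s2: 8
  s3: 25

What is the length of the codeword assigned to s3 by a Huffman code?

Build the tree from the bottom:
s2(8) + s1(24) → 32
s3(25) + 32 → 57
s3 sits one level below the root: a 1-bit codeword.

1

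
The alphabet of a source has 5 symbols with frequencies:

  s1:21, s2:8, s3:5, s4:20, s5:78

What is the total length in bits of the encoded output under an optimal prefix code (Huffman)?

232

Build the Huffman tree bottom-up:
s3(5) + s2(8) → 13
13 + s4(20) → 33
s1(21) + 33 → 54
54 + s5(78) → 132
The encoded length is the sum of every internal node's weight: 13 + 33 + 54 + 132 = 232 bits.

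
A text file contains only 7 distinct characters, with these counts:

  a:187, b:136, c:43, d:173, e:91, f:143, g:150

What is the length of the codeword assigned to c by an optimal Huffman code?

4

Huffman merges, smallest pair first:
c(43) + e(91) → 134
134 + b(136) → 270
f(143) + g(150) → 293
d(173) + a(187) → 360
270 + 293 → 563
360 + 563 → 923
c sits 4 levels below the root, so its codeword is 4 bits.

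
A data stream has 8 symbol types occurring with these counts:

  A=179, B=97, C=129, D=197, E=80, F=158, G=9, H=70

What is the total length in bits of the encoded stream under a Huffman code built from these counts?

Greedily combine the two least-frequent nodes:
merge G(9) and H(70): 79
merge 79 and E(80): 159
merge B(97) and C(129): 226
merge F(158) and 159: 317
merge A(179) and D(197): 376
merge 226 and 317: 543
merge 376 and 543: 919
Each symbol's bit-cost is frequency × depth; summing gives 2619 bits (equivalently 79 + 159 + 226 + 317 + 376 + 543 + 919).

2619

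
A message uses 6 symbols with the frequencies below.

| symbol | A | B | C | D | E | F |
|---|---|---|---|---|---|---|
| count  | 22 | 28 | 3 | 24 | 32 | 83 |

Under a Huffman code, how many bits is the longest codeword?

Merge the two lowest-weight nodes at each step:
combine C(3), A(22) → 25
combine D(24), 25 → 49
combine B(28), E(32) → 60
combine 49, 60 → 109
combine F(83), 109 → 192
The first pair merged (C, A) ends up deepest, at depth 4.

4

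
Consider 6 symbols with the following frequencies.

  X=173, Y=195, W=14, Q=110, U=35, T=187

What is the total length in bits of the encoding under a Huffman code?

1636

Merge the two smallest weights repeatedly:
combine W(14), U(35) → 49
combine 49, Q(110) → 159
combine 159, X(173) → 332
combine T(187), Y(195) → 382
combine 332, 382 → 714
The encoded length is the sum of every internal node's weight: 49 + 159 + 332 + 382 + 714 = 1636 bits.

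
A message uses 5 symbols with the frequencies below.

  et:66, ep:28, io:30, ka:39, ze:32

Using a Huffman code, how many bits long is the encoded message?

Greedily combine the two least-frequent nodes:
combine ep(28), io(30) → 58
combine ze(32), ka(39) → 71
combine 58, et(66) → 124
combine 71, 124 → 195
Total encoded bits = sum of merged weights = 58 + 71 + 124 + 195 = 448.

448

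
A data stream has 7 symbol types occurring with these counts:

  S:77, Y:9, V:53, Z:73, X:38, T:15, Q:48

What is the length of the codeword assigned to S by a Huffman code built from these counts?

2

Huffman merges, smallest pair first:
combine Y(9), T(15) → 24
combine 24, X(38) → 62
combine Q(48), V(53) → 101
combine 62, Z(73) → 135
combine S(77), 101 → 178
combine 135, 178 → 313
The subtree containing S is merged 2 times, so code length = 2.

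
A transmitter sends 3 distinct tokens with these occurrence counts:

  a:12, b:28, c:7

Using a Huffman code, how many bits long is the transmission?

Build the Huffman tree bottom-up:
merge c(7) and a(12): 19
merge 19 and b(28): 47
Total encoded bits = sum of merged weights = 19 + 47 = 66.

66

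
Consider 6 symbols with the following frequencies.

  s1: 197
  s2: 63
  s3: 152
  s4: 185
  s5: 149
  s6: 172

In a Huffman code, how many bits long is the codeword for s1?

2

Repeatedly merge the two smallest:
s2(63) + s5(149) → 212
s3(152) + s6(172) → 324
s4(185) + s1(197) → 382
212 + 324 → 536
382 + 536 → 918
s1's leaf is at depth 2, giving a 2-bit codeword.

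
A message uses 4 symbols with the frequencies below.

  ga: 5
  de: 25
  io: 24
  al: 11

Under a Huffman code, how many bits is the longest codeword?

Merge the two lowest-weight nodes at each step:
combine ga(5), al(11) → 16
combine 16, io(24) → 40
combine de(25), 40 → 65
The first pair merged (ga, al) ends up deepest, at depth 3.

3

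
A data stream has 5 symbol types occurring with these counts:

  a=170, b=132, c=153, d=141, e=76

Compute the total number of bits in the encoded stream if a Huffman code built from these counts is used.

1552

Build the Huffman tree bottom-up:
merge e(76) and b(132): 208
merge d(141) and c(153): 294
merge a(170) and 208: 378
merge 294 and 378: 672
Total encoded bits = sum of merged weights = 208 + 294 + 378 + 672 = 1552.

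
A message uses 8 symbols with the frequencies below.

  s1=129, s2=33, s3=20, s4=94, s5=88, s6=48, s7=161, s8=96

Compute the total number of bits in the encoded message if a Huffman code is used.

Merge the two smallest weights repeatedly:
combine s3(20), s2(33) → 53
combine s6(48), 53 → 101
combine s5(88), s4(94) → 182
combine s8(96), 101 → 197
combine s1(129), s7(161) → 290
combine 182, 197 → 379
combine 290, 379 → 669
The encoded length is the sum of every internal node's weight: 53 + 101 + 182 + 197 + 290 + 379 + 669 = 1871 bits.

1871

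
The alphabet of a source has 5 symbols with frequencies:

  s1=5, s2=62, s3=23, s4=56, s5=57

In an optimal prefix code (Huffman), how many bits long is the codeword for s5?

2

Build the tree from the bottom:
merge s1(5) and s3(23): 28
merge 28 and s4(56): 84
merge s5(57) and s2(62): 119
merge 84 and 119: 203
s5 sits 2 levels below the root, so its codeword is 2 bits.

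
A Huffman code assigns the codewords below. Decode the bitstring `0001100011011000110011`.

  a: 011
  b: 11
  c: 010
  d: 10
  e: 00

eaeaaeaeb

Read left to right; each codeword is recognised as soon as it completes (prefix code):
  00→e | 011→a | 00→e | 011→a | 011→a | 00→e | 011→a | 00→e | 11→b
Decoded message: eaeaaeaeb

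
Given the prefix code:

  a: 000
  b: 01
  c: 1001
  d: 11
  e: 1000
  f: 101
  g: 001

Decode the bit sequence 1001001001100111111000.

Read left to right; each codeword is recognised as soon as it completes (prefix code):
  1001→c | 001→g | 001→g | 1001→c | 11→d | 11→d | 1000→e
Decoded message: cggcdde

cggcdde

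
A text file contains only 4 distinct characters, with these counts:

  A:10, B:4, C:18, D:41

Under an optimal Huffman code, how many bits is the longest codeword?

Merge the two lowest-weight nodes at each step:
merge B(4) and A(10): 14
merge 14 and C(18): 32
merge 32 and D(41): 73
The rarest symbols sit at the bottom; the longest codeword is 3 bits.

3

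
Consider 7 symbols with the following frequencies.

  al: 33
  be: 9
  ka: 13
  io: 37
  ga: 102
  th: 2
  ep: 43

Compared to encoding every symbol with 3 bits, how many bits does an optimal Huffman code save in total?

Fixed-length: 3 bits × 239 symbols = 717 bits.
Huffman merges:
th(2) + be(9) → 11
11 + ka(13) → 24
24 + al(33) → 57
io(37) + ep(43) → 80
57 + 80 → 137
ga(102) + 137 → 239
Huffman total = 11 + 24 + 57 + 80 + 137 + 239 = 548 bits.
Saving = 717 − 548 = 169 bits.

169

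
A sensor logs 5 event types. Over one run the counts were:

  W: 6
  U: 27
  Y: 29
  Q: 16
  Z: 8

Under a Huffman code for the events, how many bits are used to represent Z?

Repeatedly merge the two smallest:
W(6) + Z(8) → 14
14 + Q(16) → 30
U(27) + Y(29) → 56
30 + 56 → 86
Z sits 3 levels below the root, so its codeword is 3 bits.

3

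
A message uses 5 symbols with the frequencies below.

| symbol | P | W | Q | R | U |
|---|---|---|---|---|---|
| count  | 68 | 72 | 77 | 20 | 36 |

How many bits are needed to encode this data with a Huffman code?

Merge the two smallest weights repeatedly:
R(20) + U(36) → 56
56 + P(68) → 124
W(72) + Q(77) → 149
124 + 149 → 273
Total encoded bits = sum of merged weights = 56 + 124 + 149 + 273 = 602.

602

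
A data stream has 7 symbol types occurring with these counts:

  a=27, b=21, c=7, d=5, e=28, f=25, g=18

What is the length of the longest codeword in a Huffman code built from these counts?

Merge the two lowest-weight nodes at each step:
merge d(5) and c(7): 12
merge 12 and g(18): 30
merge b(21) and f(25): 46
merge a(27) and e(28): 55
merge 30 and 46: 76
merge 55 and 76: 131
The first pair merged (d, c) ends up deepest, at depth 4.

4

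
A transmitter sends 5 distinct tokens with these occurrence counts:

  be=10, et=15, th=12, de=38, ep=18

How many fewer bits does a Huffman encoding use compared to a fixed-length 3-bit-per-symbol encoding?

Fixed-length: 3 bits × 93 symbols = 279 bits.
Huffman merges:
merge be(10) and th(12): 22
merge et(15) and ep(18): 33
merge 22 and 33: 55
merge de(38) and 55: 93
Huffman total = 22 + 33 + 55 + 93 = 203 bits.
Saving = 279 − 203 = 76 bits.

76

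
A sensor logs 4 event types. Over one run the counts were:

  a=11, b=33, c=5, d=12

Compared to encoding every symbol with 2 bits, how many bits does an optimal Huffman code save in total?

17

Fixed-length: 2 bits × 61 symbols = 122 bits.
Huffman merges:
c(5) + a(11) → 16
d(12) + 16 → 28
28 + b(33) → 61
Huffman total = 16 + 28 + 61 = 105 bits.
Saving = 122 − 105 = 17 bits.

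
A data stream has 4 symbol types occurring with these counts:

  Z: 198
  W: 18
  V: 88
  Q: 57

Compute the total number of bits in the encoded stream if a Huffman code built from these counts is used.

Greedily combine the two least-frequent nodes:
W(18) + Q(57) → 75
75 + V(88) → 163
163 + Z(198) → 361
Total encoded bits = sum of merged weights = 75 + 163 + 361 = 599.

599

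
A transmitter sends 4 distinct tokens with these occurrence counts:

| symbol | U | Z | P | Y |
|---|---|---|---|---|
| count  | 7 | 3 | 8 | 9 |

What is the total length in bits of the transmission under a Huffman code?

54

Merge the two smallest weights repeatedly:
merge Z(3) and U(7): 10
merge P(8) and Y(9): 17
merge 10 and 17: 27
Each symbol's bit-cost is frequency × depth; summing gives 54 bits (equivalently 10 + 17 + 27).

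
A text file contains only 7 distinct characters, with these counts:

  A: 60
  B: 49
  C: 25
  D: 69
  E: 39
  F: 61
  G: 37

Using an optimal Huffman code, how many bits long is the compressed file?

951

Build the Huffman tree bottom-up:
C(25) + G(37) → 62
E(39) + B(49) → 88
A(60) + F(61) → 121
62 + D(69) → 131
88 + 121 → 209
131 + 209 → 340
Each symbol's bit-cost is frequency × depth; summing gives 951 bits (equivalently 62 + 88 + 121 + 131 + 209 + 340).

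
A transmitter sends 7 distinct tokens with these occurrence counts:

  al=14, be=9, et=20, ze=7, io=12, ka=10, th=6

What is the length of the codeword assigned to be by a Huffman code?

Build the tree from the bottom:
combine th(6), ze(7) → 13
combine be(9), ka(10) → 19
combine io(12), 13 → 25
combine al(14), 19 → 33
combine et(20), 25 → 45
combine 33, 45 → 78
The subtree containing be is merged 3 times, so code length = 3.

3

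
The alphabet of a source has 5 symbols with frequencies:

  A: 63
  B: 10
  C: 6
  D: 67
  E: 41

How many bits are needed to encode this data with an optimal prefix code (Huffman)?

380

Greedily combine the two least-frequent nodes:
merge C(6) and B(10): 16
merge 16 and E(41): 57
merge 57 and A(63): 120
merge D(67) and 120: 187
Each symbol's bit-cost is frequency × depth; summing gives 380 bits (equivalently 16 + 57 + 120 + 187).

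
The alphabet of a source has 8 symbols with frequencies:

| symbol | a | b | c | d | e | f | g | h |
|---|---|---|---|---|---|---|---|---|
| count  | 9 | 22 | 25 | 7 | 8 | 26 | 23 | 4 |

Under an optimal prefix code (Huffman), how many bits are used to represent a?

4

Repeatedly merge the two smallest:
merge h(4) and d(7): 11
merge e(8) and a(9): 17
merge 11 and 17: 28
merge b(22) and g(23): 45
merge c(25) and f(26): 51
merge 28 and 45: 73
merge 51 and 73: 124
a's leaf is at depth 4, giving a 4-bit codeword.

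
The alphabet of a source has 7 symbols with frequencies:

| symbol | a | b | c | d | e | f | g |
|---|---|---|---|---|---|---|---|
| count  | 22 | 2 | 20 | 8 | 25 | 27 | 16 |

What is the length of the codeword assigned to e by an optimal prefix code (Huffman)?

Build the tree from the bottom:
b(2) + d(8) → 10
10 + g(16) → 26
c(20) + a(22) → 42
e(25) + 26 → 51
f(27) + 42 → 69
51 + 69 → 120
The subtree containing e is merged 2 times, so code length = 2.

2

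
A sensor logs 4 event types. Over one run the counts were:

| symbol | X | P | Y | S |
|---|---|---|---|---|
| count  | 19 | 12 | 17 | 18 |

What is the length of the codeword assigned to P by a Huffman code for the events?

2

Repeatedly merge the two smallest:
merge P(12) and Y(17): 29
merge S(18) and X(19): 37
merge 29 and 37: 66
The subtree containing P is merged 2 times, so code length = 2.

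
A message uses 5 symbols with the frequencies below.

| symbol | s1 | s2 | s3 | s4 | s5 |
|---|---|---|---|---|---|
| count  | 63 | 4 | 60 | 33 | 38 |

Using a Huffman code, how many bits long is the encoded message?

Build the Huffman tree bottom-up:
merge s2(4) and s4(33): 37
merge 37 and s5(38): 75
merge s3(60) and s1(63): 123
merge 75 and 123: 198
The encoded length is the sum of every internal node's weight: 37 + 75 + 123 + 198 = 433 bits.

433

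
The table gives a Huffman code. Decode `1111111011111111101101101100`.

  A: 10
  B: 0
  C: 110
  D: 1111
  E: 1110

DEDDACCCB

Read left to right; each codeword is recognised as soon as it completes (prefix code):
  1111→D | 1110→E | 1111→D | 1111→D | 10→A | 110→C | 110→C | 110→C | 0→B
Decoded message: DEDDACCCB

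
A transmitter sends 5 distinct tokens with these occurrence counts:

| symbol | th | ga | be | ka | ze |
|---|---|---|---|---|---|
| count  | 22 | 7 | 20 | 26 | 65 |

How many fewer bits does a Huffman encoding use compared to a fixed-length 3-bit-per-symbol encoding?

Fixed-length: 3 bits × 140 symbols = 420 bits.
Huffman merges:
ga(7) + be(20) → 27
th(22) + ka(26) → 48
27 + 48 → 75
ze(65) + 75 → 140
Huffman total = 27 + 48 + 75 + 140 = 290 bits.
Saving = 420 − 290 = 130 bits.

130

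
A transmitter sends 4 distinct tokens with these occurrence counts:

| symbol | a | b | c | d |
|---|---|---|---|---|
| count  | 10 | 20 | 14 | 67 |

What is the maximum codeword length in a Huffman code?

Merge the two lowest-weight nodes at each step:
combine a(10), c(14) → 24
combine b(20), 24 → 44
combine 44, d(67) → 111
The first pair merged (a, c) ends up deepest, at depth 3.

3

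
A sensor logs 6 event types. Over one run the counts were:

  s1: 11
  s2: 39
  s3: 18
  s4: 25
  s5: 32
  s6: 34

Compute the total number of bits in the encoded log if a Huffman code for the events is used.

401

Build the Huffman tree bottom-up:
merge s1(11) and s3(18): 29
merge s4(25) and 29: 54
merge s5(32) and s6(34): 66
merge s2(39) and 54: 93
merge 66 and 93: 159
Total encoded bits = sum of merged weights = 29 + 54 + 66 + 93 + 159 = 401.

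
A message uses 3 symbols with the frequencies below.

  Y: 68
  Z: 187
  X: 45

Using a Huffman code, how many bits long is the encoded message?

413

Greedily combine the two least-frequent nodes:
X(45) + Y(68) → 113
113 + Z(187) → 300
The encoded length is the sum of every internal node's weight: 113 + 300 = 413 bits.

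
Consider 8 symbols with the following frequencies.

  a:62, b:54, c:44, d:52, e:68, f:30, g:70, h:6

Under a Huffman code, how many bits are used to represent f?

Build the tree from the bottom:
merge h(6) and f(30): 36
merge 36 and c(44): 80
merge d(52) and b(54): 106
merge a(62) and e(68): 130
merge g(70) and 80: 150
merge 106 and 130: 236
merge 150 and 236: 386
f sits 4 levels below the root, so its codeword is 4 bits.

4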